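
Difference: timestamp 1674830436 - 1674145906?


684530 seconds (190.1 hours / 7.92 days)

Difference = 1674830436 - 1674145906 = 684530 seconds
In hours: 684530 / 3600 ≈ 190.1
In days: 684530 / 86400 ≈ 7.92


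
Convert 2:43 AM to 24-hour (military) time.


02:43

Input: 2:43 AM
AM hour stays: 2


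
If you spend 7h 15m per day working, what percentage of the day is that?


30.2%

Time: 435 minutes
Day: 1440 minutes
Percentage = (435/1440) × 100 ≈ 30.2%


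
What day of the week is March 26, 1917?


Zeller's congruence:
q=26, m=3, k=17, j=19
h = (26 + ⌊13×4/5⌋ + 17 + ⌊17/4⌋ + ⌊19/4⌋ - 2×19) mod 7
= (26 + 10 + 17 + 4 + 4 - 38) mod 7
= 23 mod 7 = 2
h=2 → Monday

Monday


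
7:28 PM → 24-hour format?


Input: 7:28 PM
PM: 7 + 12 = 19

19:28


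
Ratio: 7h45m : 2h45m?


Duration 1: 465 minutes
Duration 2: 165 minutes
Ratio = 465:165
GCD = 15
Simplified = 31:11
As a decimal: 31/11 ≈ 2.82

31:11 (2.82)


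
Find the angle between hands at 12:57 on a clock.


Hour hand (12 ≡ 0 on the dial): 0×30 + 57×0.5 = 28.5°
Minute hand = 57×6 = 342°
Difference = |28.5 - 342| = 313.5°
Since > 180°: 360 - 313.5 = 46.5°

46.5°


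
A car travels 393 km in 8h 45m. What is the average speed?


44.9 km/h

Distance: 393 km
Time: 8h 45m = 525 min = 525/60 = 35/4 hours
Speed = 393 ÷ (35/4) = 393 × 4 / 35 = 1572/35 ≈ 44.9 km/h


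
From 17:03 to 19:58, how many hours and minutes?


2h 55m

End time in minutes: 19×60 + 58 = 1198
Start time in minutes: 17×60 + 3 = 1023
Difference = 1198 - 1023 = 175 minutes
= 2 hours 55 minutes


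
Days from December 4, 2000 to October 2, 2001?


From December 4, 2000 to October 2, 2001
Rest of December 2000: 31 - 4 = 27
Full months: January 31, February 2001 28, March 31, April 30, May 31, June 30, July 31, August 31, September 30
Days into October 2001: 2
Total = 27 + 31 + 28 + 31 + 30 + 31 + 30 + 31 + 31 + 30 + 2 = 302 days

302 days


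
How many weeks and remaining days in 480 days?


Weeks: 480 ÷ 7 = 68 remainder 4

68 weeks 4 days


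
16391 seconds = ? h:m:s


Hours: 16391 ÷ 3600 = 4 remainder 1991
Minutes: 1991 ÷ 60 = 33 remainder 11
Seconds: 11

4h 33m 11s


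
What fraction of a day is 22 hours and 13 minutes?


0.9257 (92.57%)

Total minutes: 22×60 + 13 = 1333
Day = 24×60 = 1440 minutes
Fraction = 1333/1440 ≈ 0.9257
As a percentage: 1333/1440 × 100 ≈ 92.57%


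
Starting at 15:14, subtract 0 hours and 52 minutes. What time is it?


Start: 914 minutes from midnight
Subtract: 52 minutes
Remaining: 914 - 52 = 862
Hours: 14, Minutes: 22

14:22


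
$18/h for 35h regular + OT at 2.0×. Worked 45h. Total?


Regular: 35h × $18 = $630.00
Overtime: 45 - 35 = 10h
OT pay: 10h × $18 × 2.0 = $360.00
Total = $630.00 + $360.00 = $990.00

$990.00


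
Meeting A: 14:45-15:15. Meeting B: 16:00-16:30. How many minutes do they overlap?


Meeting A: 885-915 (in minutes from midnight)
Meeting B: 960-990
Overlap start = max(885, 960) = 960
Overlap end = min(915, 990) = 915
Overlap = max(0, 915 - 960) = 0 min

0 minutes


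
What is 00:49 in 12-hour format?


Hour: 0
0 → 12 AM (midnight)

12:49 AM


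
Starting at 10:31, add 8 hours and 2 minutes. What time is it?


18:33

Start: 631 minutes from midnight
Add: 482 minutes
Total: 1113 minutes
Hours: 1113 ÷ 60 = 18 remainder 33


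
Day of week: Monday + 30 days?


Wednesday

Start: Monday (index 0)
(0 + 30) mod 7
= 30 mod 7
= 2
Index 2 → Wednesday


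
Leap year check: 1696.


Rules: divisible by 4 AND (not by 100 OR by 400)
1696 ÷ 4 = 424 exactly → divisible by 4
1696 ÷ 100 = 16 remainder 96 → not divisible by 100
Divisible by 4 but not by 100 → leap year

Yes


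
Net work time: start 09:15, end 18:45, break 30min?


Total time = (18×60+45) - (9×60+15)
= 1125 - 555 = 570 min
Minus break: 570 - 30 = 540 min
= 9h 0m

9h 0m (540 minutes)


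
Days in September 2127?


Month: September (month 9)
September has 30 days

30 days


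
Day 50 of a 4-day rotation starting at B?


Shifts: A, B, C, D
Start: B (index 1)
Day 50: (1 + 50 - 1) mod 4
= 50 mod 4
= 2
Index 2 → shift C

Shift C


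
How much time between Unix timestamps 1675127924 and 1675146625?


18701 seconds (5.2 hours / 0.22 days)

Difference = 1675146625 - 1675127924 = 18701 seconds
In hours: 18701 / 3600 ≈ 5.2
In days: 18701 / 86400 ≈ 0.22


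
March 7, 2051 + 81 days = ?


May 27, 2051

Start: March 7, 2051
Add 81 days
March 7 → April 1: 31 - 7 + 1 = 25 days (81 - 25 = 56 left)
April 1 → May 1: 30 - 1 + 1 = 30 days (56 - 30 = 26 left)
May 1 + 26 = May 27, 2051


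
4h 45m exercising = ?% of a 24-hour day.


19.8%

Time: 285 minutes
Day: 1440 minutes
Percentage = (285/1440) × 100 ≈ 19.8%


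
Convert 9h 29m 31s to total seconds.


Hours: 9 × 3600 = 32400
Minutes: 29 × 60 = 1740
Seconds: 31
Total = 32400 + 1740 + 31 = 34171

34171 seconds


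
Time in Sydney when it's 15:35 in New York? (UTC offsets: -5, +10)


Time difference = UTC+10 - UTC-5 = +15 hours
New hour = (15 + 15) mod 24
= 30 mod 24 = 6
Minutes unchanged → 06:35; 30 ≥ 24 → next day

06:35 (next day)


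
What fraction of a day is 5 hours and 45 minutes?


Total minutes: 5×60 + 45 = 345
Day = 24×60 = 1440 minutes
Fraction = 345/1440 ≈ 0.2396
As a percentage: 345/1440 × 100 ≈ 23.96%

0.2396 (23.96%)


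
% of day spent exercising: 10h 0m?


Time: 600 minutes
Day: 1440 minutes
Percentage = (600/1440) × 100 ≈ 41.7%

41.7%


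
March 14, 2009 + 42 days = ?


Start: March 14, 2009
Add 42 days
March 14 → April 1: 31 - 14 + 1 = 18 days (42 - 18 = 24 left)
April 1 + 24 = April 25, 2009

April 25, 2009


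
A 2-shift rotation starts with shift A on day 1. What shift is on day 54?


Shift B

Shifts: A, B
Start: A (index 0)
Day 54: (0 + 54 - 1) mod 2
= 53 mod 2
= 1
Index 1 → shift B


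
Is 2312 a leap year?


Rules: divisible by 4 AND (not by 100 OR by 400)
2312 ÷ 4 = 578 exactly → divisible by 4
2312 ÷ 100 = 23 remainder 12 → not divisible by 100
Divisible by 4 but not by 100 → leap year

Yes


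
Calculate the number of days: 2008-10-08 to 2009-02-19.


From October 8, 2008 to February 19, 2009
Rest of October 2008: 31 - 8 = 23
Full months: November 30, December 31, January 31
Days into February 2009: 19
Total = 23 + 30 + 31 + 31 + 19 = 134 days

134 days


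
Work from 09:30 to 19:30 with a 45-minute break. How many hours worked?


Total time = (19×60+30) - (9×60+30)
= 1170 - 570 = 600 min
Minus break: 600 - 45 = 555 min
= 9h 15m

9h 15m (555 minutes)


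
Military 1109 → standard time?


11:09 AM

Hour: 11
11 < 12 → AM


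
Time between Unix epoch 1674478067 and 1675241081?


Difference = 1675241081 - 1674478067 = 763014 seconds
In hours: 763014 / 3600 ≈ 211.9
In days: 763014 / 86400 ≈ 8.83

763014 seconds (211.9 hours / 8.83 days)


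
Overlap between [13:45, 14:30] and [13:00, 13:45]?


Meeting A: 825-870 (in minutes from midnight)
Meeting B: 780-825
Overlap start = max(825, 780) = 825
Overlap end = min(870, 825) = 825
Overlap = max(0, 825 - 825) = 0 min

0 minutes


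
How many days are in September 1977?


Month: September (month 9)
September has 30 days

30 days


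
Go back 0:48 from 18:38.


17:50

Start: 1118 minutes from midnight
Subtract: 48 minutes
Remaining: 1118 - 48 = 1070
Hours: 17, Minutes: 50


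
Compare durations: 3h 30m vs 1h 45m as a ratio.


2:1 (2.00)

Duration 1: 210 minutes
Duration 2: 105 minutes
Ratio = 210:105
GCD = 105
Simplified = 2:1
As a decimal: 2/1 = 2.00


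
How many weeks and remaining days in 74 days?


Weeks: 74 ÷ 7 = 10 remainder 4

10 weeks 4 days


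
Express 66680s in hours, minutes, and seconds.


Hours: 66680 ÷ 3600 = 18 remainder 1880
Minutes: 1880 ÷ 60 = 31 remainder 20
Seconds: 20

18h 31m 20s


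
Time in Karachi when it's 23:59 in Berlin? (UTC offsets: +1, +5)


Time difference = UTC+5 - UTC+1 = +4 hours
New hour = (23 + 4) mod 24
= 27 mod 24 = 3
Minutes unchanged → 03:59; 27 ≥ 24 → next day

03:59 (next day)


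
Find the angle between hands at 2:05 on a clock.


32.5°

Hour hand = 2×30 + 5×0.5 = 62.5°
Minute hand = 5×6 = 30°
Difference = |62.5 - 30| = 32.5°


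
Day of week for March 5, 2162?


Zeller's congruence:
q=5, m=3, k=62, j=21
h = (5 + ⌊13×4/5⌋ + 62 + ⌊62/4⌋ + ⌊21/4⌋ - 2×21) mod 7
= (5 + 10 + 62 + 15 + 5 - 42) mod 7
= 55 mod 7 = 6
h=6 → Friday

Friday


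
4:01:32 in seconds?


14492 seconds

Hours: 4 × 3600 = 14400
Minutes: 1 × 60 = 60
Seconds: 32
Total = 14400 + 60 + 32 = 14492


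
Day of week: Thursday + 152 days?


Start: Thursday (index 3)
(3 + 152) mod 7
= 155 mod 7
= 1
Index 1 → Tuesday

Tuesday


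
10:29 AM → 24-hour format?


Input: 10:29 AM
AM hour stays: 10

10:29


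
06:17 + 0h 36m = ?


06:53

Start: 377 minutes from midnight
Add: 36 minutes
Total: 413 minutes
Hours: 413 ÷ 60 = 6 remainder 53


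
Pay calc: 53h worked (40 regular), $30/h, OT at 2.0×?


$1980.00

Regular: 40h × $30 = $1200.00
Overtime: 53 - 40 = 13h
OT pay: 13h × $30 × 2.0 = $780.00
Total = $1200.00 + $780.00 = $1980.00


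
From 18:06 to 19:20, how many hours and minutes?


End time in minutes: 19×60 + 20 = 1160
Start time in minutes: 18×60 + 6 = 1086
Difference = 1160 - 1086 = 74 minutes
= 1 hours 14 minutes

1h 14m


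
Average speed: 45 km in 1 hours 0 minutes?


45.0 km/h

Distance: 45 km
Time: 1 hours
Speed = 45 / 1 = 45.0 km/h


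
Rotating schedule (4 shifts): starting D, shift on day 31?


Shift B

Shifts: A, B, C, D
Start: D (index 3)
Day 31: (3 + 31 - 1) mod 4
= 33 mod 4
= 1
Index 1 → shift B


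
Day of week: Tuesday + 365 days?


Start: Tuesday (index 1)
(1 + 365) mod 7
= 366 mod 7
= 2
Index 2 → Wednesday

Wednesday


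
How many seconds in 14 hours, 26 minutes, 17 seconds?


Hours: 14 × 3600 = 50400
Minutes: 26 × 60 = 1560
Seconds: 17
Total = 50400 + 1560 + 17 = 51977

51977 seconds


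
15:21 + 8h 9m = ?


Start: 921 minutes from midnight
Add: 489 minutes
Total: 1410 minutes
Hours: 1410 ÷ 60 = 23 remainder 30

23:30


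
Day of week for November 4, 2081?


Tuesday

Zeller's congruence:
q=4, m=11, k=81, j=20
h = (4 + ⌊13×12/5⌋ + 81 + ⌊81/4⌋ + ⌊20/4⌋ - 2×20) mod 7
= (4 + 31 + 81 + 20 + 5 - 40) mod 7
= 101 mod 7 = 3
h=3 → Tuesday


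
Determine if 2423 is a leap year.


Rules: divisible by 4 AND (not by 100 OR by 400)
2423 ÷ 4 = 605 remainder 3 → not divisible by 4
Not divisible by 4 → not a leap year

No


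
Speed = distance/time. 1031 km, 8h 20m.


123.7 km/h

Distance: 1031 km
Time: 8h 20m = 500 min = 500/60 = 25/3 hours
Speed = 1031 ÷ (25/3) = 1031 × 3 / 25 = 3093/25 ≈ 123.7 km/h


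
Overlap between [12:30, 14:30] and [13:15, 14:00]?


45 minutes

Meeting A: 750-870 (in minutes from midnight)
Meeting B: 795-840
Overlap start = max(750, 795) = 795
Overlap end = min(870, 840) = 840
Overlap = max(0, 840 - 795) = 45 min


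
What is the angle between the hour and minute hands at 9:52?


16.0°

Hour hand = 9×30 + 52×0.5 = 296.0°
Minute hand = 52×6 = 312°
Difference = |296.0 - 312| = 16.0°


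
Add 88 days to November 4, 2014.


Start: November 4, 2014
Add 88 days
November 4 → December 1: 30 - 4 + 1 = 27 days (88 - 27 = 61 left)
December 1 → January 1: 31 - 1 + 1 = 31 days (61 - 31 = 30 left)
January 1 + 30 = January 31, 2015

January 31, 2015


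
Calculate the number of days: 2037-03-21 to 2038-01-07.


From March 21, 2037 to January 7, 2038
Rest of March 2037: 31 - 21 = 10
Full months: April 30, May 31, June 30, July 31, August 31, September 30, October 31, November 30, December 31
Days into January 2038: 7
Total = 10 + 30 + 31 + 30 + 31 + 31 + 30 + 31 + 30 + 31 + 7 = 292 days

292 days


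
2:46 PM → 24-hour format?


Input: 2:46 PM
PM: 2 + 12 = 14

14:46


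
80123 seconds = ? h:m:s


22h 15m 23s

Hours: 80123 ÷ 3600 = 22 remainder 923
Minutes: 923 ÷ 60 = 15 remainder 23
Seconds: 23


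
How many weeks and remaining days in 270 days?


38 weeks 4 days

Weeks: 270 ÷ 7 = 38 remainder 4


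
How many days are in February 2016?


Month: February (month 2)
February: 28 or 29 (leap year)
2016 leap year? Yes

29 days


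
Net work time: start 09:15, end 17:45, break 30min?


Total time = (17×60+45) - (9×60+15)
= 1065 - 555 = 510 min
Minus break: 510 - 30 = 480 min
= 8h 0m

8h 0m (480 minutes)


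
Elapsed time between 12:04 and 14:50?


2h 46m

End time in minutes: 14×60 + 50 = 890
Start time in minutes: 12×60 + 4 = 724
Difference = 890 - 724 = 166 minutes
= 2 hours 46 minutes


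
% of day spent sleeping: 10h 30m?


Time: 630 minutes
Day: 1440 minutes
Percentage = (630/1440) × 100 ≈ 43.8%

43.8%


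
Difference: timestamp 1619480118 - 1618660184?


Difference = 1619480118 - 1618660184 = 819934 seconds
In hours: 819934 / 3600 ≈ 227.8
In days: 819934 / 86400 ≈ 9.49

819934 seconds (227.8 hours / 9.49 days)


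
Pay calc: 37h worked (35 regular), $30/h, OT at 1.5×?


Regular: 35h × $30 = $1050.00
Overtime: 37 - 35 = 2h
OT pay: 2h × $30 × 1.5 = $90.00
Total = $1050.00 + $90.00 = $1140.00

$1140.00


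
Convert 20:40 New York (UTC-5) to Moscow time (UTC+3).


Time difference = UTC+3 - UTC-5 = +8 hours
New hour = (20 + 8) mod 24
= 28 mod 24 = 4
Minutes unchanged → 04:40; 28 ≥ 24 → next day

04:40 (next day)


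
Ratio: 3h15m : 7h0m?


Duration 1: 195 minutes
Duration 2: 420 minutes
Ratio = 195:420
GCD = 15
Simplified = 13:28
As a decimal: 13/28 ≈ 0.46

13:28 (0.46)


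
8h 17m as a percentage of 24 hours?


Total minutes: 8×60 + 17 = 497
Day = 24×60 = 1440 minutes
Fraction = 497/1440 ≈ 0.3451
As a percentage: 497/1440 × 100 ≈ 34.51%

0.3451 (34.51%)


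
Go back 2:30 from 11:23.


Start: 683 minutes from midnight
Subtract: 150 minutes
Remaining: 683 - 150 = 533
Hours: 8, Minutes: 53

08:53


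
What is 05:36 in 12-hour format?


Hour: 5
5 < 12 → AM

5:36 AM


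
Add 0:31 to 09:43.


10:14

Start: 583 minutes from midnight
Add: 31 minutes
Total: 614 minutes
Hours: 614 ÷ 60 = 10 remainder 14


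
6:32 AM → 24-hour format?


Input: 6:32 AM
AM hour stays: 6

06:32


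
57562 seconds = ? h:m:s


15h 59m 22s

Hours: 57562 ÷ 3600 = 15 remainder 3562
Minutes: 3562 ÷ 60 = 59 remainder 22
Seconds: 22


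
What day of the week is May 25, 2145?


Tuesday

Zeller's congruence:
q=25, m=5, k=45, j=21
h = (25 + ⌊13×6/5⌋ + 45 + ⌊45/4⌋ + ⌊21/4⌋ - 2×21) mod 7
= (25 + 15 + 45 + 11 + 5 - 42) mod 7
= 59 mod 7 = 3
h=3 → Tuesday


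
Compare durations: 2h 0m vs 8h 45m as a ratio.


Duration 1: 120 minutes
Duration 2: 525 minutes
Ratio = 120:525
GCD = 15
Simplified = 8:35
As a decimal: 8/35 ≈ 0.23

8:35 (0.23)


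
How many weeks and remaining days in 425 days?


60 weeks 5 days

Weeks: 425 ÷ 7 = 60 remainder 5


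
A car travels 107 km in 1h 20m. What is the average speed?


80.3 km/h

Distance: 107 km
Time: 1h 20m = 80 min = 80/60 = 4/3 hours
Speed = 107 ÷ (4/3) = 107 × 3 / 4 = 321/4 ≈ 80.3 km/h


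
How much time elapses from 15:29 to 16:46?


1h 17m

End time in minutes: 16×60 + 46 = 1006
Start time in minutes: 15×60 + 29 = 929
Difference = 1006 - 929 = 77 minutes
= 1 hours 17 minutes


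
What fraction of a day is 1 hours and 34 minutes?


0.0653 (6.53%)

Total minutes: 1×60 + 34 = 94
Day = 24×60 = 1440 minutes
Fraction = 94/1440 ≈ 0.0653
As a percentage: 94/1440 × 100 ≈ 6.53%


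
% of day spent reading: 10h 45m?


44.8%

Time: 645 minutes
Day: 1440 minutes
Percentage = (645/1440) × 100 ≈ 44.8%


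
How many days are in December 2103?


Month: December (month 12)
December has 31 days

31 days


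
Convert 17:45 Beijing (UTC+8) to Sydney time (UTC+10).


19:45

Time difference = UTC+10 - UTC+8 = +2 hours
New hour = (17 + 2) mod 24
= 19 mod 24 = 19
Minutes unchanged → 19:45


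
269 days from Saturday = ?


Start: Saturday (index 5)
(5 + 269) mod 7
= 274 mod 7
= 1
Index 1 → Tuesday

Tuesday


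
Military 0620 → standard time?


6:20 AM

Hour: 6
6 < 12 → AM


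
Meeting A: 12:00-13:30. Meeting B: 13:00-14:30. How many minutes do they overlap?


Meeting A: 720-810 (in minutes from midnight)
Meeting B: 780-870
Overlap start = max(720, 780) = 780
Overlap end = min(810, 870) = 810
Overlap = max(0, 810 - 780) = 30 min

30 minutes


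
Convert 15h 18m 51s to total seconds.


55131 seconds

Hours: 15 × 3600 = 54000
Minutes: 18 × 60 = 1080
Seconds: 51
Total = 54000 + 1080 + 51 = 55131


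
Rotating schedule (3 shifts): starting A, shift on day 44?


Shifts: A, B, C
Start: A (index 0)
Day 44: (0 + 44 - 1) mod 3
= 43 mod 3
= 1
Index 1 → shift B

Shift B


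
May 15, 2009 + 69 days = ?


July 23, 2009

Start: May 15, 2009
Add 69 days
May 15 → June 1: 31 - 15 + 1 = 17 days (69 - 17 = 52 left)
June 1 → July 1: 30 - 1 + 1 = 30 days (52 - 30 = 22 left)
July 1 + 22 = July 23, 2009


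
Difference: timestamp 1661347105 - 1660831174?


Difference = 1661347105 - 1660831174 = 515931 seconds
In hours: 515931 / 3600 ≈ 143.3
In days: 515931 / 86400 ≈ 5.97

515931 seconds (143.3 hours / 5.97 days)


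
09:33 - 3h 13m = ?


06:20

Start: 573 minutes from midnight
Subtract: 193 minutes
Remaining: 573 - 193 = 380
Hours: 6, Minutes: 20


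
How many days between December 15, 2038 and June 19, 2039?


186 days

From December 15, 2038 to June 19, 2039
Rest of December 2038: 31 - 15 = 16
Full months: January 31, February 2039 28, March 31, April 30, May 31
Days into June 2039: 19
Total = 16 + 31 + 28 + 31 + 30 + 31 + 19 = 186 days


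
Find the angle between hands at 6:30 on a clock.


Hour hand = 6×30 + 30×0.5 = 195.0°
Minute hand = 30×6 = 180°
Difference = |195.0 - 180| = 15.0°

15.0°


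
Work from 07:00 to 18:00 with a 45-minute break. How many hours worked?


Total time = (18×60+0) - (7×60+0)
= 1080 - 420 = 660 min
Minus break: 660 - 45 = 615 min
= 10h 15m

10h 15m (615 minutes)


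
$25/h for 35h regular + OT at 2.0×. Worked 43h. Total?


Regular: 35h × $25 = $875.00
Overtime: 43 - 35 = 8h
OT pay: 8h × $25 × 2.0 = $400.00
Total = $875.00 + $400.00 = $1275.00

$1275.00


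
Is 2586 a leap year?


Rules: divisible by 4 AND (not by 100 OR by 400)
2586 ÷ 4 = 646 remainder 2 → not divisible by 4
Not divisible by 4 → not a leap year

No


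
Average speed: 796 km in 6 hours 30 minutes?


122.5 km/h

Distance: 796 km
Time: 6h 30m = 390 min = 390/60 = 13/2 hours
Speed = 796 ÷ (13/2) = 796 × 2 / 13 = 1592/13 ≈ 122.5 km/h


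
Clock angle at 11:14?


107.0°

Hour hand = 11×30 + 14×0.5 = 337.0°
Minute hand = 14×6 = 84°
Difference = |337.0 - 84| = 253.0°
Since > 180°: 360 - 253.0 = 107.0°


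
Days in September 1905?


Month: September (month 9)
September has 30 days

30 days


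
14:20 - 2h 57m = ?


Start: 860 minutes from midnight
Subtract: 177 minutes
Remaining: 860 - 177 = 683
Hours: 11, Minutes: 23

11:23


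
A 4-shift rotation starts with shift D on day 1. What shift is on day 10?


Shifts: A, B, C, D
Start: D (index 3)
Day 10: (3 + 10 - 1) mod 4
= 12 mod 4
= 0
Index 0 → shift A

Shift A


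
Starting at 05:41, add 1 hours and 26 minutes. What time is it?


07:07

Start: 341 minutes from midnight
Add: 86 minutes
Total: 427 minutes
Hours: 427 ÷ 60 = 7 remainder 7


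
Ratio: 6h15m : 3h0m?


25:12 (2.08)

Duration 1: 375 minutes
Duration 2: 180 minutes
Ratio = 375:180
GCD = 15
Simplified = 25:12
As a decimal: 25/12 ≈ 2.08


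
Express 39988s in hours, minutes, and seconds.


11h 6m 28s

Hours: 39988 ÷ 3600 = 11 remainder 388
Minutes: 388 ÷ 60 = 6 remainder 28
Seconds: 28


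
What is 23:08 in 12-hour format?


Hour: 23
23 - 12 = 11 → PM

11:08 PM


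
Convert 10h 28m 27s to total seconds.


Hours: 10 × 3600 = 36000
Minutes: 28 × 60 = 1680
Seconds: 27
Total = 36000 + 1680 + 27 = 37707

37707 seconds


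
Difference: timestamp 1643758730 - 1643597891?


160839 seconds (44.7 hours / 1.86 days)

Difference = 1643758730 - 1643597891 = 160839 seconds
In hours: 160839 / 3600 ≈ 44.7
In days: 160839 / 86400 ≈ 1.86


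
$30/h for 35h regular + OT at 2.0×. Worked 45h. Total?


Regular: 35h × $30 = $1050.00
Overtime: 45 - 35 = 10h
OT pay: 10h × $30 × 2.0 = $600.00
Total = $1050.00 + $600.00 = $1650.00

$1650.00


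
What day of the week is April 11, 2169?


Zeller's congruence:
q=11, m=4, k=69, j=21
h = (11 + ⌊13×5/5⌋ + 69 + ⌊69/4⌋ + ⌊21/4⌋ - 2×21) mod 7
= (11 + 13 + 69 + 17 + 5 - 42) mod 7
= 73 mod 7 = 3
h=3 → Tuesday

Tuesday


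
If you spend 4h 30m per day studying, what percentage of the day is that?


Time: 270 minutes
Day: 1440 minutes
Percentage = (270/1440) × 100 ≈ 18.8%

18.8%


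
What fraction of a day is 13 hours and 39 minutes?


Total minutes: 13×60 + 39 = 819
Day = 24×60 = 1440 minutes
Fraction = 819/1440 ≈ 0.5688
As a percentage: 819/1440 × 100 ≈ 56.88%

0.5688 (56.88%)


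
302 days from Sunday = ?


Monday

Start: Sunday (index 6)
(6 + 302) mod 7
= 308 mod 7
= 0
Index 0 → Monday


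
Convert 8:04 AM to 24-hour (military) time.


Input: 8:04 AM
AM hour stays: 8

08:04


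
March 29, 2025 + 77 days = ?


Start: March 29, 2025
Add 77 days
March 29 → April 1: 31 - 29 + 1 = 3 days (77 - 3 = 74 left)
April 1 → May 1: 30 - 1 + 1 = 30 days (74 - 30 = 44 left)
May 1 → June 1: 31 - 1 + 1 = 31 days (44 - 31 = 13 left)
June 1 + 13 = June 14, 2025

June 14, 2025


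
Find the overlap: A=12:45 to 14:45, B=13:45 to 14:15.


30 minutes

Meeting A: 765-885 (in minutes from midnight)
Meeting B: 825-855
Overlap start = max(765, 825) = 825
Overlap end = min(885, 855) = 855
Overlap = max(0, 855 - 825) = 30 min


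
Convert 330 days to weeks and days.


Weeks: 330 ÷ 7 = 47 remainder 1

47 weeks 1 days


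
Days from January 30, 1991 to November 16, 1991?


290 days

From January 30, 1991 to November 16, 1991
Rest of January 1991: 31 - 30 = 1
Full months: February 1991 28, March 31, April 30, May 31, June 30, July 31, August 31, September 30, October 31
Days into November 1991: 16
Total = 1 + 28 + 31 + 30 + 31 + 30 + 31 + 31 + 30 + 31 + 16 = 290 days


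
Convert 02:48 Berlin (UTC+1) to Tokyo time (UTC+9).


10:48

Time difference = UTC+9 - UTC+1 = +8 hours
New hour = (2 + 8) mod 24
= 10 mod 24 = 10
Minutes unchanged → 10:48


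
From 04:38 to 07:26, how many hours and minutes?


2h 48m

End time in minutes: 7×60 + 26 = 446
Start time in minutes: 4×60 + 38 = 278
Difference = 446 - 278 = 168 minutes
= 2 hours 48 minutes


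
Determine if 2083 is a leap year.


Rules: divisible by 4 AND (not by 100 OR by 400)
2083 ÷ 4 = 520 remainder 3 → not divisible by 4
Not divisible by 4 → not a leap year

No


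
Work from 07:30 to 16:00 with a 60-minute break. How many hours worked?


7h 30m (450 minutes)

Total time = (16×60+0) - (7×60+30)
= 960 - 450 = 510 min
Minus break: 510 - 60 = 450 min
= 7h 30m


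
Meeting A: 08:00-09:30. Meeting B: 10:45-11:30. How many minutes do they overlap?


Meeting A: 480-570 (in minutes from midnight)
Meeting B: 645-690
Overlap start = max(480, 645) = 645
Overlap end = min(570, 690) = 570
Overlap = max(0, 570 - 645) = 0 min

0 minutes


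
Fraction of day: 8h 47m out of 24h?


0.3660 (36.60%)

Total minutes: 8×60 + 47 = 527
Day = 24×60 = 1440 minutes
Fraction = 527/1440 ≈ 0.3660
As a percentage: 527/1440 × 100 ≈ 36.60%


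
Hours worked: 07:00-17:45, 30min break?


Total time = (17×60+45) - (7×60+0)
= 1065 - 420 = 645 min
Minus break: 645 - 30 = 615 min
= 10h 15m

10h 15m (615 minutes)


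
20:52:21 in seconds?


75141 seconds

Hours: 20 × 3600 = 72000
Minutes: 52 × 60 = 3120
Seconds: 21
Total = 72000 + 3120 + 21 = 75141


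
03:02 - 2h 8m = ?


Start: 182 minutes from midnight
Subtract: 128 minutes
Remaining: 182 - 128 = 54
Hours: 0, Minutes: 54

00:54


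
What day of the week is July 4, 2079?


Tuesday

Zeller's congruence:
q=4, m=7, k=79, j=20
h = (4 + ⌊13×8/5⌋ + 79 + ⌊79/4⌋ + ⌊20/4⌋ - 2×20) mod 7
= (4 + 20 + 79 + 19 + 5 - 40) mod 7
= 87 mod 7 = 3
h=3 → Tuesday


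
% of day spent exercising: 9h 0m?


37.5%

Time: 540 minutes
Day: 1440 minutes
Percentage = (540/1440) × 100 = 37.5%


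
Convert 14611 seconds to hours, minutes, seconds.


Hours: 14611 ÷ 3600 = 4 remainder 211
Minutes: 211 ÷ 60 = 3 remainder 31
Seconds: 31

4h 3m 31s


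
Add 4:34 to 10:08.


14:42

Start: 608 minutes from midnight
Add: 274 minutes
Total: 882 minutes
Hours: 882 ÷ 60 = 14 remainder 42


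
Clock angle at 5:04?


128.0°

Hour hand = 5×30 + 4×0.5 = 152.0°
Minute hand = 4×6 = 24°
Difference = |152.0 - 24| = 128.0°


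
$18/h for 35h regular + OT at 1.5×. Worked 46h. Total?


Regular: 35h × $18 = $630.00
Overtime: 46 - 35 = 11h
OT pay: 11h × $18 × 1.5 = $297.00
Total = $630.00 + $297.00 = $927.00

$927.00


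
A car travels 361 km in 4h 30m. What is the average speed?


80.2 km/h

Distance: 361 km
Time: 4h 30m = 270 min = 270/60 = 9/2 hours
Speed = 361 ÷ (9/2) = 361 × 2 / 9 = 722/9 ≈ 80.2 km/h


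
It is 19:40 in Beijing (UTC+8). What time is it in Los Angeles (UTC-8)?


03:40

Time difference = UTC-8 - UTC+8 = -16 hours
New hour = (19 -16) mod 24
= 3 mod 24 = 3
Minutes unchanged → 03:40


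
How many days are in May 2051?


Month: May (month 5)
May has 31 days

31 days


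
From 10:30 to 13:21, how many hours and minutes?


2h 51m

End time in minutes: 13×60 + 21 = 801
Start time in minutes: 10×60 + 30 = 630
Difference = 801 - 630 = 171 minutes
= 2 hours 51 minutes


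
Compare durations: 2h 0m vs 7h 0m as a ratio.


Duration 1: 120 minutes
Duration 2: 420 minutes
Ratio = 120:420
GCD = 60
Simplified = 2:7
As a decimal: 2/7 ≈ 0.29

2:7 (0.29)


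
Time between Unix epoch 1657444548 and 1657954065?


Difference = 1657954065 - 1657444548 = 509517 seconds
In hours: 509517 / 3600 ≈ 141.5
In days: 509517 / 86400 ≈ 5.90

509517 seconds (141.5 hours / 5.90 days)


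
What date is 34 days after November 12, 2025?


Start: November 12, 2025
Add 34 days
November 12 → December 1: 30 - 12 + 1 = 19 days (34 - 19 = 15 left)
December 1 + 15 = December 16, 2025

December 16, 2025


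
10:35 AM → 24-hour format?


Input: 10:35 AM
AM hour stays: 10

10:35


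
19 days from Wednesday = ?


Start: Wednesday (index 2)
(2 + 19) mod 7
= 21 mod 7
= 0
Index 0 → Monday

Monday


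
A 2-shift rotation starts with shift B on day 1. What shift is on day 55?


Shifts: A, B
Start: B (index 1)
Day 55: (1 + 55 - 1) mod 2
= 55 mod 2
= 1
Index 1 → shift B

Shift B


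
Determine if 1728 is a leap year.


Yes

Rules: divisible by 4 AND (not by 100 OR by 400)
1728 ÷ 4 = 432 exactly → divisible by 4
1728 ÷ 100 = 17 remainder 28 → not divisible by 100
Divisible by 4 but not by 100 → leap year


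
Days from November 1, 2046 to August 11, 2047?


From November 1, 2046 to August 11, 2047
Rest of November 2046: 30 - 1 = 29
Full months: December 31, January 31, February 2047 28, March 31, April 30, May 31, June 30, July 31
Days into August 2047: 11
Total = 29 + 31 + 31 + 28 + 31 + 30 + 31 + 30 + 31 + 11 = 283 days

283 days


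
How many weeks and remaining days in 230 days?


Weeks: 230 ÷ 7 = 32 remainder 6

32 weeks 6 days


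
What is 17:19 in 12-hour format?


Hour: 17
17 - 12 = 5 → PM

5:19 PM


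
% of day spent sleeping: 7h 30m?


Time: 450 minutes
Day: 1440 minutes
Percentage = (450/1440) × 100 ≈ 31.3%

31.3%


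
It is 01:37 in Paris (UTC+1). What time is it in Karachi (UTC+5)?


05:37

Time difference = UTC+5 - UTC+1 = +4 hours
New hour = (1 + 4) mod 24
= 5 mod 24 = 5
Minutes unchanged → 05:37


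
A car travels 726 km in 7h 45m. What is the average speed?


93.7 km/h

Distance: 726 km
Time: 7h 45m = 465 min = 465/60 = 31/4 hours
Speed = 726 ÷ (31/4) = 726 × 4 / 31 = 2904/31 ≈ 93.7 km/h


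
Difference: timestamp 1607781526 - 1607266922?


514604 seconds (142.9 hours / 5.96 days)

Difference = 1607781526 - 1607266922 = 514604 seconds
In hours: 514604 / 3600 ≈ 142.9
In days: 514604 / 86400 ≈ 5.96


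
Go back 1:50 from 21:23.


Start: 1283 minutes from midnight
Subtract: 110 minutes
Remaining: 1283 - 110 = 1173
Hours: 19, Minutes: 33

19:33


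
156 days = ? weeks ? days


22 weeks 2 days

Weeks: 156 ÷ 7 = 22 remainder 2


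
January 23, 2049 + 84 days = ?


Start: January 23, 2049
Add 84 days
January 23 → February 1: 31 - 23 + 1 = 9 days (84 - 9 = 75 left)
February 1 → March 1: 28 - 1 + 1 = 28 days (75 - 28 = 47 left)
March 1 → April 1: 31 - 1 + 1 = 31 days (47 - 31 = 16 left)
April 1 + 16 = April 17, 2049

April 17, 2049


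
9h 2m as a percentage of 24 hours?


Total minutes: 9×60 + 2 = 542
Day = 24×60 = 1440 minutes
Fraction = 542/1440 ≈ 0.3764
As a percentage: 542/1440 × 100 ≈ 37.64%

0.3764 (37.64%)


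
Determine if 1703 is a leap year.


Rules: divisible by 4 AND (not by 100 OR by 400)
1703 ÷ 4 = 425 remainder 3 → not divisible by 4
Not divisible by 4 → not a leap year

No


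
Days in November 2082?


30 days

Month: November (month 11)
November has 30 days


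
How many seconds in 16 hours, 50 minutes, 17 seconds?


60617 seconds

Hours: 16 × 3600 = 57600
Minutes: 50 × 60 = 3000
Seconds: 17
Total = 57600 + 3000 + 17 = 60617


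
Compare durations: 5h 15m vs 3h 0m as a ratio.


7:4 (1.75)

Duration 1: 315 minutes
Duration 2: 180 minutes
Ratio = 315:180
GCD = 45
Simplified = 7:4
As a decimal: 7/4 = 1.75


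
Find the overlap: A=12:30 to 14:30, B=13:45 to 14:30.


45 minutes

Meeting A: 750-870 (in minutes from midnight)
Meeting B: 825-870
Overlap start = max(750, 825) = 825
Overlap end = min(870, 870) = 870
Overlap = max(0, 870 - 825) = 45 min


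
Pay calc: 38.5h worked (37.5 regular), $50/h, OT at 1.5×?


$1950.00

Regular: 37.5h × $50 = $1875.00
Overtime: 38.5 - 37.5 = 1.0h
OT pay: 1.0h × $50 × 1.5 = $75.00
Total = $1875.00 + $75.00 = $1950.00


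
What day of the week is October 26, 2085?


Zeller's congruence:
q=26, m=10, k=85, j=20
h = (26 + ⌊13×11/5⌋ + 85 + ⌊85/4⌋ + ⌊20/4⌋ - 2×20) mod 7
= (26 + 28 + 85 + 21 + 5 - 40) mod 7
= 125 mod 7 = 6
h=6 → Friday

Friday


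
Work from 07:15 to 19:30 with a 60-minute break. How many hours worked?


11h 15m (675 minutes)

Total time = (19×60+30) - (7×60+15)
= 1170 - 435 = 735 min
Minus break: 735 - 60 = 675 min
= 11h 15m


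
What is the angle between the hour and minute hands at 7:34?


Hour hand = 7×30 + 34×0.5 = 227.0°
Minute hand = 34×6 = 204°
Difference = |227.0 - 204| = 23.0°

23.0°


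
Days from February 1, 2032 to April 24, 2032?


From February 1, 2032 to April 24, 2032
Rest of February 2032: 29 - 1 = 28
Full months: March 31
Days into April 2032: 24
Total = 28 + 31 + 24 = 83 days

83 days


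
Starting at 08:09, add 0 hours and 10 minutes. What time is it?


08:19

Start: 489 minutes from midnight
Add: 10 minutes
Total: 499 minutes
Hours: 499 ÷ 60 = 8 remainder 19


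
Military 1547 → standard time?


Hour: 15
15 - 12 = 3 → PM

3:47 PM


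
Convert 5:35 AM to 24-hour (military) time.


Input: 5:35 AM
AM hour stays: 5

05:35


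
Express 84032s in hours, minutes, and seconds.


23h 20m 32s

Hours: 84032 ÷ 3600 = 23 remainder 1232
Minutes: 1232 ÷ 60 = 20 remainder 32
Seconds: 32


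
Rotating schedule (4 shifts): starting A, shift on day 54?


Shift B

Shifts: A, B, C, D
Start: A (index 0)
Day 54: (0 + 54 - 1) mod 4
= 53 mod 4
= 1
Index 1 → shift B


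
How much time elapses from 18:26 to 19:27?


1h 1m

End time in minutes: 19×60 + 27 = 1167
Start time in minutes: 18×60 + 26 = 1106
Difference = 1167 - 1106 = 61 minutes
= 1 hours 1 minutes


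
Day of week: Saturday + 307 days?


Start: Saturday (index 5)
(5 + 307) mod 7
= 312 mod 7
= 4
Index 4 → Friday

Friday


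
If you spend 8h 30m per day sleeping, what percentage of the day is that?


Time: 510 minutes
Day: 1440 minutes
Percentage = (510/1440) × 100 ≈ 35.4%

35.4%


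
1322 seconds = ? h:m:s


0h 22m 2s

Hours: 1322 ÷ 3600 = 0 remainder 1322
Minutes: 1322 ÷ 60 = 22 remainder 2
Seconds: 2


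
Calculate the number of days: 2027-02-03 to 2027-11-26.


From February 3, 2027 to November 26, 2027
Rest of February 2027: 28 - 3 = 25
Full months: March 31, April 30, May 31, June 30, July 31, August 31, September 30, October 31
Days into November 2027: 26
Total = 25 + 31 + 30 + 31 + 30 + 31 + 31 + 30 + 31 + 26 = 296 days

296 days


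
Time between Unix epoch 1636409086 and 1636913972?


504886 seconds (140.2 hours / 5.84 days)

Difference = 1636913972 - 1636409086 = 504886 seconds
In hours: 504886 / 3600 ≈ 140.2
In days: 504886 / 86400 ≈ 5.84


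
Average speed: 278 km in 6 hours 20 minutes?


43.9 km/h

Distance: 278 km
Time: 6h 20m = 380 min = 380/60 = 19/3 hours
Speed = 278 ÷ (19/3) = 278 × 3 / 19 = 834/19 ≈ 43.9 km/h


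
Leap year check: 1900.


No

Rules: divisible by 4 AND (not by 100 OR by 400)
1900 ÷ 4 = 475 exactly → divisible by 4
1900 ÷ 100 = 19 exactly → divisible by 100
1900 ÷ 400 = 4 remainder 300 → not divisible by 400
Divisible by 100 but not by 400 → not a leap year


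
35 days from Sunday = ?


Start: Sunday (index 6)
(6 + 35) mod 7
= 41 mod 7
= 6
Index 6 → Sunday

Sunday


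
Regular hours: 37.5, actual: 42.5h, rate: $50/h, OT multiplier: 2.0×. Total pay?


Regular: 37.5h × $50 = $1875.00
Overtime: 42.5 - 37.5 = 5.0h
OT pay: 5.0h × $50 × 2.0 = $500.00
Total = $1875.00 + $500.00 = $2375.00

$2375.00


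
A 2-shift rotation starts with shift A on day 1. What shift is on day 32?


Shift B

Shifts: A, B
Start: A (index 0)
Day 32: (0 + 32 - 1) mod 2
= 31 mod 2
= 1
Index 1 → shift B


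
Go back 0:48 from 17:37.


16:49

Start: 1057 minutes from midnight
Subtract: 48 minutes
Remaining: 1057 - 48 = 1009
Hours: 16, Minutes: 49


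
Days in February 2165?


Month: February (month 2)
February: 28 or 29 (leap year)
2165 leap year? No

28 days


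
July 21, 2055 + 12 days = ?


Start: July 21, 2055
Add 12 days
July 21 → August 1: 31 - 21 + 1 = 11 days (12 - 11 = 1 left)
August 1 + 1 = August 2, 2055

August 2, 2055


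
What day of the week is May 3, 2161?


Sunday

Zeller's congruence:
q=3, m=5, k=61, j=21
h = (3 + ⌊13×6/5⌋ + 61 + ⌊61/4⌋ + ⌊21/4⌋ - 2×21) mod 7
= (3 + 15 + 61 + 15 + 5 - 42) mod 7
= 57 mod 7 = 1
h=1 → Sunday


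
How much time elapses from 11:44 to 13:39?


End time in minutes: 13×60 + 39 = 819
Start time in minutes: 11×60 + 44 = 704
Difference = 819 - 704 = 115 minutes
= 1 hours 55 minutes

1h 55m


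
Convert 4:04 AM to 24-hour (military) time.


04:04

Input: 4:04 AM
AM hour stays: 4


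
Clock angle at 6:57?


133.5°

Hour hand = 6×30 + 57×0.5 = 208.5°
Minute hand = 57×6 = 342°
Difference = |208.5 - 342| = 133.5°


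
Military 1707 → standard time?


5:07 PM

Hour: 17
17 - 12 = 5 → PM


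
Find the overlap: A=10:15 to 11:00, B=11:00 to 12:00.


0 minutes

Meeting A: 615-660 (in minutes from midnight)
Meeting B: 660-720
Overlap start = max(615, 660) = 660
Overlap end = min(660, 720) = 660
Overlap = max(0, 660 - 660) = 0 min


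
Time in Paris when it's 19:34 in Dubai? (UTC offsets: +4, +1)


16:34

Time difference = UTC+1 - UTC+4 = -3 hours
New hour = (19 -3) mod 24
= 16 mod 24 = 16
Minutes unchanged → 16:34


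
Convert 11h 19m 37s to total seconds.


40777 seconds

Hours: 11 × 3600 = 39600
Minutes: 19 × 60 = 1140
Seconds: 37
Total = 39600 + 1140 + 37 = 40777


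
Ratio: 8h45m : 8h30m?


35:34 (1.03)

Duration 1: 525 minutes
Duration 2: 510 minutes
Ratio = 525:510
GCD = 15
Simplified = 35:34
As a decimal: 35/34 ≈ 1.03


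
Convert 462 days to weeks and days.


Weeks: 462 ÷ 7 = 66 remainder 0

66 weeks 0 days


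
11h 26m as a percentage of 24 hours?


Total minutes: 11×60 + 26 = 686
Day = 24×60 = 1440 minutes
Fraction = 686/1440 ≈ 0.4764
As a percentage: 686/1440 × 100 ≈ 47.64%

0.4764 (47.64%)


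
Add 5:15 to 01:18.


06:33

Start: 78 minutes from midnight
Add: 315 minutes
Total: 393 minutes
Hours: 393 ÷ 60 = 6 remainder 33


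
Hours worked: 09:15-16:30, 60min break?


Total time = (16×60+30) - (9×60+15)
= 990 - 555 = 435 min
Minus break: 435 - 60 = 375 min
= 6h 15m

6h 15m (375 minutes)


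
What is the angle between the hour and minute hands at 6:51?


Hour hand = 6×30 + 51×0.5 = 205.5°
Minute hand = 51×6 = 306°
Difference = |205.5 - 306| = 100.5°

100.5°


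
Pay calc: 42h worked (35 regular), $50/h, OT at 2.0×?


Regular: 35h × $50 = $1750.00
Overtime: 42 - 35 = 7h
OT pay: 7h × $50 × 2.0 = $700.00
Total = $1750.00 + $700.00 = $2450.00

$2450.00


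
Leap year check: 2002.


Rules: divisible by 4 AND (not by 100 OR by 400)
2002 ÷ 4 = 500 remainder 2 → not divisible by 4
Not divisible by 4 → not a leap year

No


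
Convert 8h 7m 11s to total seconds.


29231 seconds

Hours: 8 × 3600 = 28800
Minutes: 7 × 60 = 420
Seconds: 11
Total = 28800 + 420 + 11 = 29231


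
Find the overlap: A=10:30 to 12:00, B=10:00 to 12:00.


90 minutes

Meeting A: 630-720 (in minutes from midnight)
Meeting B: 600-720
Overlap start = max(630, 600) = 630
Overlap end = min(720, 720) = 720
Overlap = max(0, 720 - 630) = 90 min


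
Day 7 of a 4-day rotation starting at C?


Shifts: A, B, C, D
Start: C (index 2)
Day 7: (2 + 7 - 1) mod 4
= 8 mod 4
= 0
Index 0 → shift A

Shift A


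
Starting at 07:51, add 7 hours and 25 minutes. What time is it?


Start: 471 minutes from midnight
Add: 445 minutes
Total: 916 minutes
Hours: 916 ÷ 60 = 15 remainder 16

15:16


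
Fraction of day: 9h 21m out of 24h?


Total minutes: 9×60 + 21 = 561
Day = 24×60 = 1440 minutes
Fraction = 561/1440 ≈ 0.3896
As a percentage: 561/1440 × 100 ≈ 38.96%

0.3896 (38.96%)


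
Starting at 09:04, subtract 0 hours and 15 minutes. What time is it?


Start: 544 minutes from midnight
Subtract: 15 minutes
Remaining: 544 - 15 = 529
Hours: 8, Minutes: 49

08:49


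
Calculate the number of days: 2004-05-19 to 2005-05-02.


From May 19, 2004 to May 2, 2005
Rest of May 2004: 31 - 19 = 12
Full months: June 30, July 31, August 31, September 30, October 31, November 30, December 31, January 31, February 2005 28, March 31, April 30
Days into May 2005: 2
Total = 12 + 30 + 31 + 31 + 30 + 31 + 30 + 31 + 31 + 28 + 31 + 30 + 2 = 348 days

348 days


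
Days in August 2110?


Month: August (month 8)
August has 31 days

31 days


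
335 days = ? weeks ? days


Weeks: 335 ÷ 7 = 47 remainder 6

47 weeks 6 days


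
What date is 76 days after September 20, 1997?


December 5, 1997

Start: September 20, 1997
Add 76 days
September 20 → October 1: 30 - 20 + 1 = 11 days (76 - 11 = 65 left)
October 1 → November 1: 31 - 1 + 1 = 31 days (65 - 31 = 34 left)
November 1 → December 1: 30 - 1 + 1 = 30 days (34 - 30 = 4 left)
December 1 + 4 = December 5, 1997


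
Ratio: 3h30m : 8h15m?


Duration 1: 210 minutes
Duration 2: 495 minutes
Ratio = 210:495
GCD = 15
Simplified = 14:33
As a decimal: 14/33 ≈ 0.42

14:33 (0.42)
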